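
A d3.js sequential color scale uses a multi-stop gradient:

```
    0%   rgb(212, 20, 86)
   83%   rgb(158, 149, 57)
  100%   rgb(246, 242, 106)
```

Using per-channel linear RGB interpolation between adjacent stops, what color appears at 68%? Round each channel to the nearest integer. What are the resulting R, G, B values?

68% lies between the 0% and 83% stops, so the local fraction is t = (68 − 0)/(83 − 0) = 68/83 ≈ 0.8193.
R = 212 + 0.8193 × (158 − 212) = 167.758 → 168
G = 20 + 0.8193 × (149 − 20) = 125.69 → 126
B = 86 + 0.8193 × (57 − 86) = 62.24 → 62

(168, 126, 62)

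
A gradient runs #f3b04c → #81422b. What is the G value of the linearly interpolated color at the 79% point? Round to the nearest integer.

G₁ = 176 (from #f3b04c), G₂ = 66 (from #81422b).
G = 176 + 0.79 × (66 − 176) = 89.1 → 89

89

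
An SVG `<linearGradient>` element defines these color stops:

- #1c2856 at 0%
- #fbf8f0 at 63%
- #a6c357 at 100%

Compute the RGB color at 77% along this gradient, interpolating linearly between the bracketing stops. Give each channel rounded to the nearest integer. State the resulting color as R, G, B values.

77% lies between the 63% and 100% stops, so the local fraction is t = (77 − 63)/(100 − 63) = 14/37 ≈ 0.3784.
#fbf8f0 → (251, 248, 240); #a6c357 → (166, 195, 87).
R = 251 + 0.3784 × (166 − 251) = 218.836 → 219
G = 248 + 0.3784 × (195 − 248) = 227.945 → 228
B = 240 + 0.3784 × (87 − 240) = 182.105 → 182

(219, 228, 182)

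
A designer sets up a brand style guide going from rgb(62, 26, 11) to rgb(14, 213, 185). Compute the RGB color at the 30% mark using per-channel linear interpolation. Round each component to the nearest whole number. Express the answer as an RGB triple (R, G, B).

(48, 82, 63)

30% corresponds to t = 0.3.
R = 62 + 0.3 × (14 − 62) = 62 + 0.3 × -48 = 47.6 → 48
G = 26 + 0.3 × (213 − 26) = 26 + 0.3 × 187 = 82.1 → 82
B = 11 + 0.3 × (185 − 11) = 11 + 0.3 × 174 = 63.2 → 63
So the blended color is (48, 82, 63), about #30523f.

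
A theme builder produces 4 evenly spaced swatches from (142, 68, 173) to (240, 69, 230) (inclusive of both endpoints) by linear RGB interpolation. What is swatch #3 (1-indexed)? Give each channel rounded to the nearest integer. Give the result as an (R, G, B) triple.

(207, 69, 211)

With 4 swatches and endpoints inclusive, swatch 3 sits at t = (3 − 1)/(4 − 1) = 2/3 ≈ 0.6667.
R = 142 + 0.6667 × (240 − 142) = 207.337 → 207
G = 68 + 0.6667 × (69 − 68) = 68.667 → 69
B = 173 + 0.6667 × (230 − 173) = 211.002 → 211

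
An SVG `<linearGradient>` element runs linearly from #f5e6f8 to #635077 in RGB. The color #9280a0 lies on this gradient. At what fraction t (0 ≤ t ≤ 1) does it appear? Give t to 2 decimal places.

Invert the lerp on the G channel (largest span, 150): t = (128 − 230) / (80 − 230) = -102/-150 = 0.68.
Check on R: (146 − 245)/(99 − 245) = 0.6781 ✓

0.68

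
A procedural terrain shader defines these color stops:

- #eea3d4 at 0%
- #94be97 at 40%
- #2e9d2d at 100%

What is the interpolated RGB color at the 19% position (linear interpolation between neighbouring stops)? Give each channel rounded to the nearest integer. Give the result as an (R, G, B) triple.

(195, 176, 183)

19% lies between the 0% and 40% stops, so the local fraction is t = (19 − 0)/(40 − 0) = 19/40 ≈ 0.475.
#eea3d4 → (238, 163, 212); #94be97 → (148, 190, 151).
R = 238 + 0.475 × (148 − 238) = 195.25 → 195
G = 163 + 0.475 × (190 − 163) = 175.825 → 176
B = 212 + 0.475 × (151 − 212) = 183.025 → 183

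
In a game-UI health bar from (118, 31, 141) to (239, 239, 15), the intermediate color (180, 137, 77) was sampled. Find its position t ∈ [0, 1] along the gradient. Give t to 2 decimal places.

0.51

Invert the lerp on the G channel (largest span, 208): t = (137 − 31) / (239 − 31) = 106/208 = 0.50962.
Check on R: (180 − 118)/(239 − 118) = 0.5124 ✓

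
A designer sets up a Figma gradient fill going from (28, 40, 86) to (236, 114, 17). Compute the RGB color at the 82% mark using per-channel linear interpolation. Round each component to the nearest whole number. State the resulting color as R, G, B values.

82% corresponds to t = 0.82.
R = 28 + 0.82 × (236 − 28) = 28 + 0.82 × 208 = 198.56 → 199
G = 40 + 0.82 × (114 − 40) = 40 + 0.82 × 74 = 100.68 → 101
B = 86 + 0.82 × (17 − 86) = 86 + 0.82 × -69 = 29.42 → 29
So the blended color is (199, 101, 29), about #c7651d.

(199, 101, 29)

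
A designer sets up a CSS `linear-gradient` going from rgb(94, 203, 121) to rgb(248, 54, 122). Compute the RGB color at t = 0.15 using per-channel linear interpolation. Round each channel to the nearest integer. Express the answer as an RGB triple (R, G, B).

R = 94 + 0.15 × (248 − 94) = 94 + 0.15 × 154 = 117.1 → 117
G = 203 + 0.15 × (54 − 203) = 203 + 0.15 × -149 = 180.65 → 181
B = 121 + 0.15 × (122 − 121) = 121 + 0.15 × 1 = 121.15 → 121
So the blended color is (117, 181, 121), about #75b579.

(117, 181, 121)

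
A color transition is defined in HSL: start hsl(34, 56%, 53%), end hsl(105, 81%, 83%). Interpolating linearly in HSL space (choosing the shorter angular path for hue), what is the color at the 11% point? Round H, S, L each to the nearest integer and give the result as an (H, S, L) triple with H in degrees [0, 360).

Hue arc: Δh = 105 − 34 = 71° (|Δh| ≤ 180, already the shorter path).
H = 34 + 0.11 × (71) = 41.81 → 42°
S = 56 + 0.11 × (81 − 56) = 58.75 → 59%
L = 53 + 0.11 × (83 − 53) = 56.3 → 56%

(42, 59, 56)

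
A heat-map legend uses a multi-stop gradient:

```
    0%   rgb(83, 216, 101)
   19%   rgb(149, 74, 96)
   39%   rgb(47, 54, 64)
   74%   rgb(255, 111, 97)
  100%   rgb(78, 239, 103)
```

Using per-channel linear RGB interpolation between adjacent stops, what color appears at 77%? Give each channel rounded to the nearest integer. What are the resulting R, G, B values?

(235, 126, 98)

77% lies between the 74% and 100% stops, so the local fraction is t = (77 − 74)/(100 − 74) = 3/26 ≈ 0.1154.
R = 255 + 0.1154 × (78 − 255) = 234.574 → 235
G = 111 + 0.1154 × (239 − 111) = 125.771 → 126
B = 97 + 0.1154 × (103 − 97) = 97.692 → 98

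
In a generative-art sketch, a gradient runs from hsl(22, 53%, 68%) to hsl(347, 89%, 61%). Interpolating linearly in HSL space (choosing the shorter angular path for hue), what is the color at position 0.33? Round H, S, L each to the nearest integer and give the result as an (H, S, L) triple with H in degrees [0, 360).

Hue: 347 − 22 = 325°, but |325| > 180 so the shorter arc goes the other way: Δh = 325 − 360 = -35°.
H = 22 + 0.33 × (-35) = 10.45 → 10°
S = 53 + 0.33 × (89 − 53) = 64.88 → 65%
L = 68 + 0.33 × (61 − 68) = 65.69 → 66%

(10, 65, 66)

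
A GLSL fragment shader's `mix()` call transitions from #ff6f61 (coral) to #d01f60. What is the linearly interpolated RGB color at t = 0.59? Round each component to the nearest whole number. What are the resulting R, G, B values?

(227, 64, 96)

#ff6f61 → (255, 111, 97); #d01f60 → (208, 31, 96).
R = 255 + 0.59 × (208 − 255) = 255 + 0.59 × -47 = 227.27 → 227
G = 111 + 0.59 × (31 − 111) = 111 + 0.59 × -80 = 63.8 → 64
B = 97 + 0.59 × (96 − 97) = 97 + 0.59 × -1 = 96.41 → 96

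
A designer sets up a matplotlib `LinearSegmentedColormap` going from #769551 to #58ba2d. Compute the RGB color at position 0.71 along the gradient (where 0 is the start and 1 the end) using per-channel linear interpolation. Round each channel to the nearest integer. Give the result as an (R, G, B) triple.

#769551 → (118, 149, 81); #58ba2d → (88, 186, 45).
R = 118 + 0.71 × (88 − 118) = 118 + 0.71 × -30 = 96.7 → 97
G = 149 + 0.71 × (186 − 149) = 149 + 0.71 × 37 = 175.27 → 175
B = 81 + 0.71 × (45 − 81) = 81 + 0.71 × -36 = 55.44 → 55

(97, 175, 55)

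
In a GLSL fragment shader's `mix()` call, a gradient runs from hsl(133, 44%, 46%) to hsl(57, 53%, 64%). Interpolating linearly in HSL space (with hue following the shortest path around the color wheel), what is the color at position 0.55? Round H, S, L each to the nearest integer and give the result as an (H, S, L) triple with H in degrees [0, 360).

(91, 49, 56)

Hue arc: Δh = 57 − 133 = -76° (|Δh| ≤ 180, already the shorter path).
H = 133 + 0.55 × (-76) = 91.2 → 91°
S = 44 + 0.55 × (53 − 44) = 48.95 → 49%
L = 46 + 0.55 × (64 − 46) = 55.9 → 56%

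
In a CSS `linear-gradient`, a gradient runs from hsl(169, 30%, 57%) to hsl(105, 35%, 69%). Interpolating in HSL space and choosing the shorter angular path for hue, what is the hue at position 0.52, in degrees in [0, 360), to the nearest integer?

136

Hue arc: Δh = 105 − 169 = -64° (|Δh| ≤ 180, already the shorter path).
H = 169 + 0.52 × (-64) = 135.72 → 136°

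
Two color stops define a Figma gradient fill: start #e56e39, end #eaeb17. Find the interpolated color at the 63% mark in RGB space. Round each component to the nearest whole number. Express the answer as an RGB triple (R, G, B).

(232, 189, 36)

#e56e39 → (229, 110, 57); #eaeb17 → (234, 235, 23).
63% corresponds to t = 0.63.
R = 229 + 0.63 × (234 − 229) = 229 + 0.63 × 5 = 232.15 → 232
G = 110 + 0.63 × (235 − 110) = 110 + 0.63 × 125 = 188.75 → 189
B = 57 + 0.63 × (23 − 57) = 57 + 0.63 × -34 = 35.58 → 36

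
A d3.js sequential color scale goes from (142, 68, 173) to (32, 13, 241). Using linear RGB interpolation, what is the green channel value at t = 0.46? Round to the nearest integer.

G = 68 + 0.46 × (13 − 68) = 42.7 → 43

43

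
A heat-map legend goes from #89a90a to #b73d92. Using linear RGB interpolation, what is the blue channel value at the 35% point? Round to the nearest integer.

B₁ = 10 (from #89a90a), B₂ = 146 (from #b73d92).
B = 10 + 0.35 × (146 − 10) = 57.6 → 58

58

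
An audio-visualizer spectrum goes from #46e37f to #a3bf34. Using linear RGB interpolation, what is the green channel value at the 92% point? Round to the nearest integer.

194

G₁ = 227 (from #46e37f), G₂ = 191 (from #a3bf34).
G = 227 + 0.92 × (191 − 227) = 193.88 → 194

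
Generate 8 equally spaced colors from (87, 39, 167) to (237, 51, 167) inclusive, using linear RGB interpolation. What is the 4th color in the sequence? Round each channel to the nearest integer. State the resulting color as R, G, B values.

(151, 44, 167)

With 8 swatches and endpoints inclusive, swatch 4 sits at t = (4 − 1)/(8 − 1) = 3/7 ≈ 0.4286.
R = 87 + 0.4286 × (237 − 87) = 151.29 → 151
G = 39 + 0.4286 × (51 − 39) = 44.143 → 44
B = 167 + 0.4286 × (167 − 167) = 167 → 167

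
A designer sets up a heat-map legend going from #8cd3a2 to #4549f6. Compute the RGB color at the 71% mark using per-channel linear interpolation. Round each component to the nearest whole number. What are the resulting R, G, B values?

#8cd3a2 → (140, 211, 162); #4549f6 → (69, 73, 246).
71% corresponds to t = 0.71.
R = 140 + 0.71 × (69 − 140) = 140 + 0.71 × -71 = 89.59 → 90
G = 211 + 0.71 × (73 − 211) = 211 + 0.71 × -138 = 113.02 → 113
B = 162 + 0.71 × (246 − 162) = 162 + 0.71 × 84 = 221.64 → 222
So the blended color is (90, 113, 222), about #5a71de.

(90, 113, 222)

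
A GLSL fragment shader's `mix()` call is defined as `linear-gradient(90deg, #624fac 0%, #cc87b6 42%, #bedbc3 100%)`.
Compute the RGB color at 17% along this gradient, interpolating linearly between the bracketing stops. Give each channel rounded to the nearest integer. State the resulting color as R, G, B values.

17% lies between the 0% and 42% stops, so the local fraction is t = (17 − 0)/(42 − 0) = 17/42 ≈ 0.4048.
#624fac → (98, 79, 172); #cc87b6 → (204, 135, 182).
R = 98 + 0.4048 × (204 − 98) = 140.909 → 141
G = 79 + 0.4048 × (135 − 79) = 101.669 → 102
B = 172 + 0.4048 × (182 − 172) = 176.048 → 176

(141, 102, 176)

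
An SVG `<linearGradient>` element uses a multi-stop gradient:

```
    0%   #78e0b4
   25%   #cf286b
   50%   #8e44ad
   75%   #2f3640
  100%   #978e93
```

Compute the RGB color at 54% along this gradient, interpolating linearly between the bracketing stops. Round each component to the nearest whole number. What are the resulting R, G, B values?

(127, 66, 156)

54% lies between the 50% and 75% stops, so the local fraction is t = (54 − 50)/(75 − 50) = 4/25 ≈ 0.16.
#8e44ad → (142, 68, 173); #2f3640 → (47, 54, 64).
R = 142 + 0.16 × (47 − 142) = 126.8 → 127
G = 68 + 0.16 × (54 − 68) = 65.76 → 66
B = 173 + 0.16 × (64 − 173) = 155.56 → 156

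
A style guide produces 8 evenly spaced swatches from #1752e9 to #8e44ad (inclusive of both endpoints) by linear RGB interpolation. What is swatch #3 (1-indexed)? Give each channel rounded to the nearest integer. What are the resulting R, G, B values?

(57, 78, 216)

With 8 swatches and endpoints inclusive, swatch 3 sits at t = (3 − 1)/(8 − 1) = 2/7 ≈ 0.2857.
#1752e9 → (23, 82, 233); #8e44ad → (142, 68, 173).
R = 23 + 0.2857 × (142 − 23) = 56.998 → 57
G = 82 + 0.2857 × (68 − 82) = 78 → 78
B = 233 + 0.2857 × (173 − 233) = 215.858 → 216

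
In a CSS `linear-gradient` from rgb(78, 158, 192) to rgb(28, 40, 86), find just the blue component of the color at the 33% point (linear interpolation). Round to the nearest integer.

157

B = 192 + 0.33 × (86 − 192) = 157.02 → 157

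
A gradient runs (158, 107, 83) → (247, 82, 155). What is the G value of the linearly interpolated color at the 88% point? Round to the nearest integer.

G = 107 + 0.88 × (82 − 107) = 85 → 85

85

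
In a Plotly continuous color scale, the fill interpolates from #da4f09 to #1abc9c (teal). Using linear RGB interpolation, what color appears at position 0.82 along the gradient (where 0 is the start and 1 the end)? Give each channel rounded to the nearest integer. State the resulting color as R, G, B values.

(61, 168, 130)

#da4f09 → (218, 79, 9); #1abc9c → (26, 188, 156).
R = 218 + 0.82 × (26 − 218) = 218 + 0.82 × -192 = 60.56 → 61
G = 79 + 0.82 × (188 − 79) = 79 + 0.82 × 109 = 168.38 → 168
B = 9 + 0.82 × (156 − 9) = 9 + 0.82 × 147 = 129.54 → 130
So the blended color is (61, 168, 130), about #3da882.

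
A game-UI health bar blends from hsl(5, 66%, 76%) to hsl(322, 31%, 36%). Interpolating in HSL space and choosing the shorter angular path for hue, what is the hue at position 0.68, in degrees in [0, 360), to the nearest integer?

Hue: 322 − 5 = 317°, but |317| > 180 so the shorter arc goes the other way: Δh = 317 − 360 = -43°.
H = 5 + 0.68 × (-43) = -24.24 → -24 → -24 mod 360 = 336°

336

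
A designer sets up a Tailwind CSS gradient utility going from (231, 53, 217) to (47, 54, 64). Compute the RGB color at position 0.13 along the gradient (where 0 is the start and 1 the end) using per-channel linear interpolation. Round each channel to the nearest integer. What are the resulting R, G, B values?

(207, 53, 197)

R = 231 + 0.13 × (47 − 231) = 231 + 0.13 × -184 = 207.08 → 207
G = 53 + 0.13 × (54 − 53) = 53 + 0.13 × 1 = 53.13 → 53
B = 217 + 0.13 × (64 − 217) = 217 + 0.13 × -153 = 197.11 → 197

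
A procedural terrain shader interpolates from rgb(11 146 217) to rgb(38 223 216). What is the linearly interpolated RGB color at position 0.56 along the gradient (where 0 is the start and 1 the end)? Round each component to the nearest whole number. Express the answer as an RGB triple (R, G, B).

R = 11 + 0.56 × (38 − 11) = 11 + 0.56 × 27 = 26.12 → 26
G = 146 + 0.56 × (223 − 146) = 146 + 0.56 × 77 = 189.12 → 189
B = 217 + 0.56 × (216 − 217) = 217 + 0.56 × -1 = 216.44 → 216

(26, 189, 216)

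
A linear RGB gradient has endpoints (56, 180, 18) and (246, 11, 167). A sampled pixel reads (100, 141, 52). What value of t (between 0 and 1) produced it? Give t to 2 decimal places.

0.23

Invert the lerp on the R channel (largest span, 190): t = (100 − 56) / (246 − 56) = 44/190 = 0.23158.
Check on G: (141 − 180)/(11 − 180) = 0.2308 ✓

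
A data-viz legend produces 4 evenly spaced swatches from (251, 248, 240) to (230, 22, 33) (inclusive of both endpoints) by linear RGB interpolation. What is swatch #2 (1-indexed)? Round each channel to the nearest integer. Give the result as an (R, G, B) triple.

With 4 swatches and endpoints inclusive, swatch 2 sits at t = (2 − 1)/(4 − 1) = 1/3 ≈ 0.3333.
R = 251 + 0.3333 × (230 − 251) = 244.001 → 244
G = 248 + 0.3333 × (22 − 248) = 172.674 → 173
B = 240 + 0.3333 × (33 − 240) = 171.007 → 171

(244, 173, 171)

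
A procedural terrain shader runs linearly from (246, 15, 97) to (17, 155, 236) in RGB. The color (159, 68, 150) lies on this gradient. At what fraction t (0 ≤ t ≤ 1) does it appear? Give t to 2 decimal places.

0.38

Invert the lerp on the R channel (largest span, 229): t = (159 − 246) / (17 − 246) = -87/-229 = 0.37991.
Check on G: (68 − 15)/(155 − 15) = 0.3786 ✓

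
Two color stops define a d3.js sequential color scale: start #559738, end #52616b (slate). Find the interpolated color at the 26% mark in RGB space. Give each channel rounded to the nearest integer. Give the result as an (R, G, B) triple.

#559738 → (85, 151, 56); #52616b → (82, 97, 107).
26% corresponds to t = 0.26.
R = 85 + 0.26 × (82 − 85) = 85 + 0.26 × -3 = 84.22 → 84
G = 151 + 0.26 × (97 − 151) = 151 + 0.26 × -54 = 136.96 → 137
B = 56 + 0.26 × (107 − 56) = 56 + 0.26 × 51 = 69.26 → 69
So the blended color is (84, 137, 69), about #548945.

(84, 137, 69)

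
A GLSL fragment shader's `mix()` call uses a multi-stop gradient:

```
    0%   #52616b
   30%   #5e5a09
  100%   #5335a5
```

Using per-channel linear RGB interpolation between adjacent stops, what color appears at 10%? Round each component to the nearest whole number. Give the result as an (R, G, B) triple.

10% lies between the 0% and 30% stops, so the local fraction is t = (10 − 0)/(30 − 0) = 10/30 ≈ 0.3333.
#52616b → (82, 97, 107); #5e5a09 → (94, 90, 9).
R = 82 + 0.3333 × (94 − 82) = 86 → 86
G = 97 + 0.3333 × (90 − 97) = 94.667 → 95
B = 107 + 0.3333 × (9 − 107) = 74.337 → 74

(86, 95, 74)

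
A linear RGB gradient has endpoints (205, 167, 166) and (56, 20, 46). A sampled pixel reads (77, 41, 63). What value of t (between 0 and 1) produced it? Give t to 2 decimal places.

Invert the lerp on the R channel (largest span, 149): t = (77 − 205) / (56 − 205) = -128/-149 = 0.85906.
Check on G: (41 − 167)/(20 − 167) = 0.8571 ✓

0.86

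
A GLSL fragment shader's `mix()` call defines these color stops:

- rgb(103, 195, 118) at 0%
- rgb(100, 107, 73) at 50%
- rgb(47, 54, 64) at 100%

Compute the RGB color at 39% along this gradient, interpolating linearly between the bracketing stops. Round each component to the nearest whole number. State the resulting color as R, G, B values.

(101, 126, 83)

39% lies between the 0% and 50% stops, so the local fraction is t = (39 − 0)/(50 − 0) = 39/50 ≈ 0.78.
R = 103 + 0.78 × (100 − 103) = 100.66 → 101
G = 195 + 0.78 × (107 − 195) = 126.36 → 126
B = 118 + 0.78 × (73 − 118) = 82.9 → 83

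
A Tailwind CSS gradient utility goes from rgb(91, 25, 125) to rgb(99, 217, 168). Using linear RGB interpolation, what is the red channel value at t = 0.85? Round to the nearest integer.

R = 91 + 0.85 × (99 − 91) = 97.8 → 98

98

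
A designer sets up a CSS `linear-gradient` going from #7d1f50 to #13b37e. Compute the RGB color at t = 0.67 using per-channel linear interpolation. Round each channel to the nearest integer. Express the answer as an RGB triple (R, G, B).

#7d1f50 → (125, 31, 80); #13b37e → (19, 179, 126).
R = 125 + 0.67 × (19 − 125) = 125 + 0.67 × -106 = 53.98 → 54
G = 31 + 0.67 × (179 − 31) = 31 + 0.67 × 148 = 130.16 → 130
B = 80 + 0.67 × (126 − 80) = 80 + 0.67 × 46 = 110.82 → 111

(54, 130, 111)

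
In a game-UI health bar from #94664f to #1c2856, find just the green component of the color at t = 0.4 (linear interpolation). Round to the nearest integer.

77

G₁ = 102 (from #94664f), G₂ = 40 (from #1c2856).
G = 102 + 0.4 × (40 − 102) = 77.2 → 77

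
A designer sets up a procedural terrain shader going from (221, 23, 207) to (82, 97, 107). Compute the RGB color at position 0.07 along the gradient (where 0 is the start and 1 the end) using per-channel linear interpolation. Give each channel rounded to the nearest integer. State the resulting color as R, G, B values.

R = 221 + 0.07 × (82 − 221) = 221 + 0.07 × -139 = 211.27 → 211
G = 23 + 0.07 × (97 − 23) = 23 + 0.07 × 74 = 28.18 → 28
B = 207 + 0.07 × (107 − 207) = 207 + 0.07 × -100 = 200 → 200

(211, 28, 200)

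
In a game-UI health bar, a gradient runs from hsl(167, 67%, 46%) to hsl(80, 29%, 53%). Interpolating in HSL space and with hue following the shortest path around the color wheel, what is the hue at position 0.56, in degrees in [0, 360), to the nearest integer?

118

Hue arc: Δh = 80 − 167 = -87° (|Δh| ≤ 180, already the shorter path).
H = 167 + 0.56 × (-87) = 118.28 → 118°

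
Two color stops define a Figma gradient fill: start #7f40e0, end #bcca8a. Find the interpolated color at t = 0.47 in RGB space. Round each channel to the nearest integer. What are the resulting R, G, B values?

#7f40e0 → (127, 64, 224); #bcca8a → (188, 202, 138).
R = 127 + 0.47 × (188 − 127) = 127 + 0.47 × 61 = 155.67 → 156
G = 64 + 0.47 × (202 − 64) = 64 + 0.47 × 138 = 128.86 → 129
B = 224 + 0.47 × (138 − 224) = 224 + 0.47 × -86 = 183.58 → 184
So the blended color is (156, 129, 184), about #9c81b8.

(156, 129, 184)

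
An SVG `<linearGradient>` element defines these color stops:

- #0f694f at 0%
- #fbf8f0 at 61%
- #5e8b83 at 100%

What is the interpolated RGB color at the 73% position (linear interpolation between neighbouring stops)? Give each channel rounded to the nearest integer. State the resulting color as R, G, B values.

(203, 214, 206)

73% lies between the 61% and 100% stops, so the local fraction is t = (73 − 61)/(100 − 61) = 12/39 ≈ 0.3077.
#fbf8f0 → (251, 248, 240); #5e8b83 → (94, 139, 131).
R = 251 + 0.3077 × (94 − 251) = 202.691 → 203
G = 248 + 0.3077 × (139 − 248) = 214.461 → 214
B = 240 + 0.3077 × (131 − 240) = 206.461 → 206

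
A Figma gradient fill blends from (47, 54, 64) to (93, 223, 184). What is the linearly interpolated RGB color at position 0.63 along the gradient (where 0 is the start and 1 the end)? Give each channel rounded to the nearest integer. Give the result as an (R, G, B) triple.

(76, 160, 140)

R = 47 + 0.63 × (93 − 47) = 47 + 0.63 × 46 = 75.98 → 76
G = 54 + 0.63 × (223 − 54) = 54 + 0.63 × 169 = 160.47 → 160
B = 64 + 0.63 × (184 − 64) = 64 + 0.63 × 120 = 139.6 → 140
So the blended color is (76, 160, 140), about #4ca08c.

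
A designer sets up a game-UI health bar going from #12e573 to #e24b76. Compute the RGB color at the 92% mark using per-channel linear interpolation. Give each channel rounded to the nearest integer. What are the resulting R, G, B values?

(209, 87, 118)

#12e573 → (18, 229, 115); #e24b76 → (226, 75, 118).
92% corresponds to t = 0.92.
R = 18 + 0.92 × (226 − 18) = 18 + 0.92 × 208 = 209.36 → 209
G = 229 + 0.92 × (75 − 229) = 229 + 0.92 × -154 = 87.32 → 87
B = 115 + 0.92 × (118 − 115) = 115 + 0.92 × 3 = 117.76 → 118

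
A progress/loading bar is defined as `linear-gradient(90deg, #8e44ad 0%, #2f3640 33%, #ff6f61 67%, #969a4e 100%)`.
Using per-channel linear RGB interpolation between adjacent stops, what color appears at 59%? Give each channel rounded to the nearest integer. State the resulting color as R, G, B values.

(206, 98, 89)

59% lies between the 33% and 67% stops, so the local fraction is t = (59 − 33)/(67 − 33) = 26/34 ≈ 0.7647.
#2f3640 → (47, 54, 64); #ff6f61 → (255, 111, 97).
R = 47 + 0.7647 × (255 − 47) = 206.058 → 206
G = 54 + 0.7647 × (111 − 54) = 97.588 → 98
B = 64 + 0.7647 × (97 − 64) = 89.235 → 89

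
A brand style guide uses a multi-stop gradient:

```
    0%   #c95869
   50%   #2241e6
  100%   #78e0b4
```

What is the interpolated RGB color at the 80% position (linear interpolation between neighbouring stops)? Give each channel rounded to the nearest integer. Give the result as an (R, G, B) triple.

80% lies between the 50% and 100% stops, so the local fraction is t = (80 − 50)/(100 − 50) = 30/50 ≈ 0.6.
#2241e6 → (34, 65, 230); #78e0b4 → (120, 224, 180).
R = 34 + 0.6 × (120 − 34) = 85.6 → 86
G = 65 + 0.6 × (224 − 65) = 160.4 → 160
B = 230 + 0.6 × (180 − 230) = 200 → 200

(86, 160, 200)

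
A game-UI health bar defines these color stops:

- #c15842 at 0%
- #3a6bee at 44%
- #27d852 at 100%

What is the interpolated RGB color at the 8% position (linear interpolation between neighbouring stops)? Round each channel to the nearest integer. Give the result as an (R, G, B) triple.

8% lies between the 0% and 44% stops, so the local fraction is t = (8 − 0)/(44 − 0) = 8/44 ≈ 0.1818.
#c15842 → (193, 88, 66); #3a6bee → (58, 107, 238).
R = 193 + 0.1818 × (58 − 193) = 168.457 → 168
G = 88 + 0.1818 × (107 − 88) = 91.454 → 91
B = 66 + 0.1818 × (238 − 66) = 97.27 → 97

(168, 91, 97)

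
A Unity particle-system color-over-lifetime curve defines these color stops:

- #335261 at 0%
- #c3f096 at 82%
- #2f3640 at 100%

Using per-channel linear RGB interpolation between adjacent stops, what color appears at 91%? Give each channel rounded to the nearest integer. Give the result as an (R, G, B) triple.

(121, 147, 107)

91% lies between the 82% and 100% stops, so the local fraction is t = (91 − 82)/(100 − 82) = 9/18 ≈ 0.5.
#c3f096 → (195, 240, 150); #2f3640 → (47, 54, 64).
R = 195 + 0.5 × (47 − 195) = 121 → 121
G = 240 + 0.5 × (54 − 240) = 147 → 147
B = 150 + 0.5 × (64 − 150) = 107 → 107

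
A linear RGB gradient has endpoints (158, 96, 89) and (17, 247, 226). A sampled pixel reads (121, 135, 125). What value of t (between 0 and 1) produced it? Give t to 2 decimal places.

0.26

Invert the lerp on the G channel (largest span, 151): t = (135 − 96) / (247 − 96) = 39/151 = 0.25828.
Check on R: (121 − 158)/(17 − 158) = 0.2624 ✓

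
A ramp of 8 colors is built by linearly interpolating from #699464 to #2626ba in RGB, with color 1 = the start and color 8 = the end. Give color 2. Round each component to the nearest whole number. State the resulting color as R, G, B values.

With 8 swatches and endpoints inclusive, swatch 2 sits at t = (2 − 1)/(8 − 1) = 1/7 ≈ 0.1429.
#699464 → (105, 148, 100); #2626ba → (38, 38, 186).
R = 105 + 0.1429 × (38 − 105) = 95.426 → 95
G = 148 + 0.1429 × (38 − 148) = 132.281 → 132
B = 100 + 0.1429 × (186 − 100) = 112.289 → 112

(95, 132, 112)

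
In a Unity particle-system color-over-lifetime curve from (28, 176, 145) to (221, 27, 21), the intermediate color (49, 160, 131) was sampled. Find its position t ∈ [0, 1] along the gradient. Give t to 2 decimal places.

Invert the lerp on the R channel (largest span, 193): t = (49 − 28) / (221 − 28) = 21/193 = 0.10881.
Check on G: (160 − 176)/(27 − 176) = 0.1074 ✓

0.11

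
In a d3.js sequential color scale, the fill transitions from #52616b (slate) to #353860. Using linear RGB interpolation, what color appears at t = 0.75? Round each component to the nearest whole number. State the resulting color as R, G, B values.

(60, 66, 99)

#52616b → (82, 97, 107); #353860 → (53, 56, 96).
R = 82 + 0.75 × (53 − 82) = 82 + 0.75 × -29 = 60.25 → 60
G = 97 + 0.75 × (56 − 97) = 97 + 0.75 × -41 = 66.25 → 66
B = 107 + 0.75 × (96 − 107) = 107 + 0.75 × -11 = 98.75 → 99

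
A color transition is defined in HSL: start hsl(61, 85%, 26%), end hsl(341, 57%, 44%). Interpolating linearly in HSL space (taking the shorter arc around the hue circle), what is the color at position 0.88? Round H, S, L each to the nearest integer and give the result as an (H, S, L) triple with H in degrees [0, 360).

(351, 60, 42)

Hue: 341 − 61 = 280°, but |280| > 180 so the shorter arc goes the other way: Δh = 280 − 360 = -80°.
H = 61 + 0.88 × (-80) = -9.4 → -9 → -9 mod 360 = 351°
S = 85 + 0.88 × (57 − 85) = 60.36 → 60%
L = 26 + 0.88 × (44 − 26) = 41.84 → 42%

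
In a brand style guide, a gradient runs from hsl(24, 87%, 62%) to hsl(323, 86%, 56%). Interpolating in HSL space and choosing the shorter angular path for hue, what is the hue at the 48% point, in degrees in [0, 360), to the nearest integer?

355

Hue: 323 − 24 = 299°, but |299| > 180 so the shorter arc goes the other way: Δh = 299 − 360 = -61°.
H = 24 + 0.48 × (-61) = -5.28 → -5 → -5 mod 360 = 355°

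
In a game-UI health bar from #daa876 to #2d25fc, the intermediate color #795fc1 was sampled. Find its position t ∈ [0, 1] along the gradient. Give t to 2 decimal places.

0.56

Invert the lerp on the R channel (largest span, 173): t = (121 − 218) / (45 − 218) = -97/-173 = 0.56069.
Check on G: (95 − 168)/(37 − 168) = 0.5573 ✓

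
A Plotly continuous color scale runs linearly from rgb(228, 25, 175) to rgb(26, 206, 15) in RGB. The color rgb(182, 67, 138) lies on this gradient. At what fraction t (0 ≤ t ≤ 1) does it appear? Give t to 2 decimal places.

Invert the lerp on the R channel (largest span, 202): t = (182 − 228) / (26 − 228) = -46/-202 = 0.22772.
Check on G: (67 − 25)/(206 − 25) = 0.232 ✓

0.23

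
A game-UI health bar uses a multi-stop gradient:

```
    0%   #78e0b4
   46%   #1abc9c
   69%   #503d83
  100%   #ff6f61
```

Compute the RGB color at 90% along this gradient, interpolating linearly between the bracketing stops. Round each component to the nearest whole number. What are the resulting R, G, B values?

90% lies between the 69% and 100% stops, so the local fraction is t = (90 − 69)/(100 − 69) = 21/31 ≈ 0.6774.
#503d83 → (80, 61, 131); #ff6f61 → (255, 111, 97).
R = 80 + 0.6774 × (255 − 80) = 198.545 → 199
G = 61 + 0.6774 × (111 − 61) = 94.87 → 95
B = 131 + 0.6774 × (97 − 131) = 107.968 → 108

(199, 95, 108)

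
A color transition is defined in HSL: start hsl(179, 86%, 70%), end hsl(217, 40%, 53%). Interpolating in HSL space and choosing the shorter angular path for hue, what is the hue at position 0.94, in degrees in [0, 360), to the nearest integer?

215

Hue arc: Δh = 217 − 179 = 38° (|Δh| ≤ 180, already the shorter path).
H = 179 + 0.94 × (38) = 214.72 → 215°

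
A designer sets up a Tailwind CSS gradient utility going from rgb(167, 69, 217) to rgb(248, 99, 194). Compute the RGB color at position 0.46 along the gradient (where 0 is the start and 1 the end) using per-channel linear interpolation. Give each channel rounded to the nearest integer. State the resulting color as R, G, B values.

(204, 83, 206)

R = 167 + 0.46 × (248 − 167) = 167 + 0.46 × 81 = 204.26 → 204
G = 69 + 0.46 × (99 − 69) = 69 + 0.46 × 30 = 82.8 → 83
B = 217 + 0.46 × (194 − 217) = 217 + 0.46 × -23 = 206.42 → 206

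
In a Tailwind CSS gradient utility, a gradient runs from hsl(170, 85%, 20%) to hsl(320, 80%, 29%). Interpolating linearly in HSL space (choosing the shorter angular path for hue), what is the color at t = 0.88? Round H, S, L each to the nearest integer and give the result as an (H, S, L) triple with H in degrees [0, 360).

Hue arc: Δh = 320 − 170 = 150° (|Δh| ≤ 180, already the shorter path).
H = 170 + 0.88 × (150) = 302 → 302°
S = 85 + 0.88 × (80 − 85) = 80.6 → 81%
L = 20 + 0.88 × (29 − 20) = 27.92 → 28%

(302, 81, 28)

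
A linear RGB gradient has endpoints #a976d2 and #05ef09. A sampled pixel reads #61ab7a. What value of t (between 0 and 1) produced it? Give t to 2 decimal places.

Invert the lerp on the B channel (largest span, 201): t = (122 − 210) / (9 − 210) = -88/-201 = 0.43781.
Check on R: (97 − 169)/(5 − 169) = 0.439 ✓

0.44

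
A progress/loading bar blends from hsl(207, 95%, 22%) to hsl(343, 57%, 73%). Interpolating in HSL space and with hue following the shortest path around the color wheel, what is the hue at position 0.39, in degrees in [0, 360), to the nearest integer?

Hue arc: Δh = 343 − 207 = 136° (|Δh| ≤ 180, already the shorter path).
H = 207 + 0.39 × (136) = 260.04 → 260°

260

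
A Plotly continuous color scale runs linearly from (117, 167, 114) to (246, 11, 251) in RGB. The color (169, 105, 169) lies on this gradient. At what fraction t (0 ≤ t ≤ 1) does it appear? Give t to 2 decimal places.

0.40

Invert the lerp on the G channel (largest span, 156): t = (105 − 167) / (11 − 167) = -62/-156 = 0.39744.
Check on R: (169 − 117)/(246 − 117) = 0.4031 ✓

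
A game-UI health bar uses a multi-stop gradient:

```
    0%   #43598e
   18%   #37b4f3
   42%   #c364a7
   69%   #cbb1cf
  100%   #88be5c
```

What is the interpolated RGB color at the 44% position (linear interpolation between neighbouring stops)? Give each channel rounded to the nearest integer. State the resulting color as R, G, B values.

(196, 106, 170)

44% lies between the 42% and 69% stops, so the local fraction is t = (44 − 42)/(69 − 42) = 2/27 ≈ 0.0741.
#c364a7 → (195, 100, 167); #cbb1cf → (203, 177, 207).
R = 195 + 0.0741 × (203 − 195) = 195.593 → 196
G = 100 + 0.0741 × (177 − 100) = 105.706 → 106
B = 167 + 0.0741 × (207 − 167) = 169.964 → 170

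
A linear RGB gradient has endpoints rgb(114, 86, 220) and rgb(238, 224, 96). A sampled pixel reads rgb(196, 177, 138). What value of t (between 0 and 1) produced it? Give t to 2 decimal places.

Invert the lerp on the G channel (largest span, 138): t = (177 − 86) / (224 − 86) = 91/138 = 0.65942.
Check on R: (196 − 114)/(238 − 114) = 0.6613 ✓

0.66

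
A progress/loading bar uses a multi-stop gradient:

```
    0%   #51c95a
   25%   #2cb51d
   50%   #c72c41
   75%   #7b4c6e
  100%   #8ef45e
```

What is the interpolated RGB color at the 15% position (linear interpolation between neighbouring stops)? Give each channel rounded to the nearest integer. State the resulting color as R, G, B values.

15% lies between the 0% and 25% stops, so the local fraction is t = (15 − 0)/(25 − 0) = 15/25 ≈ 0.6.
#51c95a → (81, 201, 90); #2cb51d → (44, 181, 29).
R = 81 + 0.6 × (44 − 81) = 58.8 → 59
G = 201 + 0.6 × (181 − 201) = 189 → 189
B = 90 + 0.6 × (29 − 90) = 53.4 → 53

(59, 189, 53)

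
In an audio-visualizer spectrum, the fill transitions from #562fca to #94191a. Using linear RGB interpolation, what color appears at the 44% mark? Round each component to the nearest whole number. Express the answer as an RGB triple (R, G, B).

#562fca → (86, 47, 202); #94191a → (148, 25, 26).
44% corresponds to t = 0.44.
R = 86 + 0.44 × (148 − 86) = 86 + 0.44 × 62 = 113.28 → 113
G = 47 + 0.44 × (25 − 47) = 47 + 0.44 × -22 = 37.32 → 37
B = 202 + 0.44 × (26 − 202) = 202 + 0.44 × -176 = 124.56 → 125

(113, 37, 125)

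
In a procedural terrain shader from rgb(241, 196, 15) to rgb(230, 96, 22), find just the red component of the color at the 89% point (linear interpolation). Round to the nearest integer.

231

R = 241 + 0.89 × (230 − 241) = 231.21 → 231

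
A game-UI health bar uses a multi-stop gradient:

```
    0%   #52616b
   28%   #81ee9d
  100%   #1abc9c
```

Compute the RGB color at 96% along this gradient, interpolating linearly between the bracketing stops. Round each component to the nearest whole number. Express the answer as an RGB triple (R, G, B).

96% lies between the 28% and 100% stops, so the local fraction is t = (96 − 28)/(100 − 28) = 68/72 ≈ 0.9444.
#81ee9d → (129, 238, 157); #1abc9c → (26, 188, 156).
R = 129 + 0.9444 × (26 − 129) = 31.727 → 32
G = 238 + 0.9444 × (188 − 238) = 190.78 → 191
B = 157 + 0.9444 × (156 − 157) = 156.056 → 156

(32, 191, 156)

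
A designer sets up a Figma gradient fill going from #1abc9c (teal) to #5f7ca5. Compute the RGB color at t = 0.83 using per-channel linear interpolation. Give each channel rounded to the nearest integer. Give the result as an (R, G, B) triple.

#1abc9c → (26, 188, 156); #5f7ca5 → (95, 124, 165).
R = 26 + 0.83 × (95 − 26) = 26 + 0.83 × 69 = 83.27 → 83
G = 188 + 0.83 × (124 − 188) = 188 + 0.83 × -64 = 134.88 → 135
B = 156 + 0.83 × (165 − 156) = 156 + 0.83 × 9 = 163.47 → 163

(83, 135, 163)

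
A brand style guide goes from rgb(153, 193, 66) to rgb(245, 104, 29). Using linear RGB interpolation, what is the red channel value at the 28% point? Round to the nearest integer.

179

R = 153 + 0.28 × (245 − 153) = 178.76 → 179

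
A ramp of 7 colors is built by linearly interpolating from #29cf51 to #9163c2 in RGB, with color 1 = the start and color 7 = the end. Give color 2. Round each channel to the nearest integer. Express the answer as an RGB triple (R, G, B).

(58, 189, 100)

With 7 swatches and endpoints inclusive, swatch 2 sits at t = (2 − 1)/(7 − 1) = 1/6 ≈ 0.1667.
#29cf51 → (41, 207, 81); #9163c2 → (145, 99, 194).
R = 41 + 0.1667 × (145 − 41) = 58.337 → 58
G = 207 + 0.1667 × (99 − 207) = 188.996 → 189
B = 81 + 0.1667 × (194 − 81) = 99.837 → 100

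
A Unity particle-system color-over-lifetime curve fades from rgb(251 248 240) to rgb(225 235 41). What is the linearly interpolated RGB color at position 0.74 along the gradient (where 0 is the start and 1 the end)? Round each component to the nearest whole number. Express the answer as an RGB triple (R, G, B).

R = 251 + 0.74 × (225 − 251) = 251 + 0.74 × -26 = 231.76 → 232
G = 248 + 0.74 × (235 − 248) = 248 + 0.74 × -13 = 238.38 → 238
B = 240 + 0.74 × (41 − 240) = 240 + 0.74 × -199 = 92.74 → 93

(232, 238, 93)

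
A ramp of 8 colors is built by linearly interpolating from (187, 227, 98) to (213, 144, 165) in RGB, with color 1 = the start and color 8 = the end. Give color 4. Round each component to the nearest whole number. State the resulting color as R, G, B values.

(198, 191, 127)

With 8 swatches and endpoints inclusive, swatch 4 sits at t = (4 − 1)/(8 − 1) = 3/7 ≈ 0.4286.
R = 187 + 0.4286 × (213 − 187) = 198.144 → 198
G = 227 + 0.4286 × (144 − 227) = 191.426 → 191
B = 98 + 0.4286 × (165 − 98) = 126.716 → 127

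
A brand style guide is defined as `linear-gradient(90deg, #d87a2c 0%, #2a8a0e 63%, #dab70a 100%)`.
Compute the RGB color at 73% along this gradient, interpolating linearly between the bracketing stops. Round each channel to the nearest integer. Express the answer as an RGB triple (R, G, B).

(90, 150, 13)

73% lies between the 63% and 100% stops, so the local fraction is t = (73 − 63)/(100 − 63) = 10/37 ≈ 0.2703.
#2a8a0e → (42, 138, 14); #dab70a → (218, 183, 10).
R = 42 + 0.2703 × (218 − 42) = 89.573 → 90
G = 138 + 0.2703 × (183 − 138) = 150.163 → 150
B = 14 + 0.2703 × (10 − 14) = 12.919 → 13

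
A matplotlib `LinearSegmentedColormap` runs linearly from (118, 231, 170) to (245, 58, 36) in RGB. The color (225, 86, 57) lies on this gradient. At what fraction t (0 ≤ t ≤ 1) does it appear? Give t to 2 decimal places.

0.84

Invert the lerp on the G channel (largest span, 173): t = (86 − 231) / (58 − 231) = -145/-173 = 0.83815.
Check on R: (225 − 118)/(245 − 118) = 0.8425 ✓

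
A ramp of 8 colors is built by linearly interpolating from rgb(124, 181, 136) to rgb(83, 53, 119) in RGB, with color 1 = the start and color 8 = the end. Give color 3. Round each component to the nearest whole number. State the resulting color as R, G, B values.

(112, 144, 131)

With 8 swatches and endpoints inclusive, swatch 3 sits at t = (3 − 1)/(8 − 1) = 2/7 ≈ 0.2857.
R = 124 + 0.2857 × (83 − 124) = 112.286 → 112
G = 181 + 0.2857 × (53 − 181) = 144.43 → 144
B = 136 + 0.2857 × (119 − 136) = 131.143 → 131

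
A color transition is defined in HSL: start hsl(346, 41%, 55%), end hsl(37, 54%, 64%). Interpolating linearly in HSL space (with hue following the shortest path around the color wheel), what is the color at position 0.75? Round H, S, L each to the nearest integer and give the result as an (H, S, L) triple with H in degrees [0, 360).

(24, 51, 62)

Hue: 37 − 346 = -309°, but |-309| > 180 so the shorter arc goes the other way: Δh = -309 + 360 = 51°.
H = 346 + 0.75 × (51) = 384.25 → 384 → 384 mod 360 = 24°
S = 41 + 0.75 × (54 − 41) = 50.75 → 51%
L = 55 + 0.75 × (64 − 55) = 61.75 → 62%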